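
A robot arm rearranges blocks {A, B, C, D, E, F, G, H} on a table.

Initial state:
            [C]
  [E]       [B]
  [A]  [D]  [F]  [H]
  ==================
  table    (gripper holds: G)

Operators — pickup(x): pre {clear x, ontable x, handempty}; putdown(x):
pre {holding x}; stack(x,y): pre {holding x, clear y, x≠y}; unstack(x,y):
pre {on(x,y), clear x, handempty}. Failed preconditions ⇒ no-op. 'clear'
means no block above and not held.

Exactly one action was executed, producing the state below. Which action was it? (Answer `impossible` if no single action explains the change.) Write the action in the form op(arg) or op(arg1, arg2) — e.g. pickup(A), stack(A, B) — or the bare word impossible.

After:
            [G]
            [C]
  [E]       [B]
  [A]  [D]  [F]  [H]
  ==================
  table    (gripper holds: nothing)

target: towers=[A/E; D; F/B/C/G; H] holding=-
        putdown(G) → towers=[A/E; D; F/B/C; G; H] holding=-
       stack(G, E) → towers=[A/E/G; D; F/B/C; H] holding=-
       stack(G, H) → towers=[A/E; D; F/B/C; H/G] holding=-
       stack(G, D) → towers=[A/E; D/G; F/B/C; H] holding=-
       stack(G, C) → towers=[A/E; D; F/B/C/G; H] holding=-  ← match

stack(G, C)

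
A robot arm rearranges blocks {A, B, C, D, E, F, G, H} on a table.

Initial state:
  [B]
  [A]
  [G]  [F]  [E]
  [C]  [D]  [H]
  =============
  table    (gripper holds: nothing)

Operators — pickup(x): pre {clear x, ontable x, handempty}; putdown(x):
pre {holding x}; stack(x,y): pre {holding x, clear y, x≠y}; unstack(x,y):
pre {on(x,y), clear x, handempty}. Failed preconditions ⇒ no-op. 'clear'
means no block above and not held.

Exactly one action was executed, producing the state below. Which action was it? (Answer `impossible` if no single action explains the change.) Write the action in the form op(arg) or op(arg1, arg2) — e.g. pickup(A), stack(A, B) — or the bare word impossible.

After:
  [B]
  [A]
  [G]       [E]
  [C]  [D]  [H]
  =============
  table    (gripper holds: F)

target: towers=[C/G/A/B; D; H/E] holding=F
     unstack(E, H) → towers=[C/G/A/B; D/F; H] holding=E
     unstack(B, A) → towers=[C/G/A; D/F; H/E] holding=B
     unstack(F, D) → towers=[C/G/A/B; D; H/E] holding=F  ← match

unstack(F, D)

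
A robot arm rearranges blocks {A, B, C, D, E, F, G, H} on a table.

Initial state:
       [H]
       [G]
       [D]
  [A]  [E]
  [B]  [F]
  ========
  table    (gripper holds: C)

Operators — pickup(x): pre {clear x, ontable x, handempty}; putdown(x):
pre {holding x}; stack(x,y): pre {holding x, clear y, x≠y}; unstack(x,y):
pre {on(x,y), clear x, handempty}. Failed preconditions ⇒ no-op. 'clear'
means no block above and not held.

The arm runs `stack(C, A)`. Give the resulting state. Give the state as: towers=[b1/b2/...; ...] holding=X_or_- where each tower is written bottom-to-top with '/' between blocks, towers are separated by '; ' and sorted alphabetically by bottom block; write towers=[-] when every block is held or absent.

before: towers=[B/A; F/E/D/G/H] holding=C
pre[stack(C, A)]: holding(C) yes, clear(A) yes, C≠A yes
all met → apply stack(C, A)
after:  towers=[B/A/C; F/E/D/G/H] holding=-

towers=[B/A/C; F/E/D/G/H] holding=-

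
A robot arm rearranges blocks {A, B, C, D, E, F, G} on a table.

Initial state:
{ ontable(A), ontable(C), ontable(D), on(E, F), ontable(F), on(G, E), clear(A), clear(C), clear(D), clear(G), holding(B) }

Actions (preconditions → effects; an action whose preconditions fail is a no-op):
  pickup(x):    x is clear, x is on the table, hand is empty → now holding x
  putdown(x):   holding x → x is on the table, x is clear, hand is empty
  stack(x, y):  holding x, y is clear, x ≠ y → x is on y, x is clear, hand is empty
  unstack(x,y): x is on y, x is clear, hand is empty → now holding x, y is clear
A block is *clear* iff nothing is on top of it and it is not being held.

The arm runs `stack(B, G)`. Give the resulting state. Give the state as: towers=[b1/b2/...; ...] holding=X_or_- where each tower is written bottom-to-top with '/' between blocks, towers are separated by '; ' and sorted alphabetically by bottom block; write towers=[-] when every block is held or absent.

towers=[A; C; D; F/E/G/B] holding=-

before: towers=[A; C; D; F/E/G] holding=B
pre[stack(B, G)]: holding(B) ✓, clear(G) ✓, B≠G ✓
all met → apply stack(B, G)
after:  towers=[A; C; D; F/E/G/B] holding=-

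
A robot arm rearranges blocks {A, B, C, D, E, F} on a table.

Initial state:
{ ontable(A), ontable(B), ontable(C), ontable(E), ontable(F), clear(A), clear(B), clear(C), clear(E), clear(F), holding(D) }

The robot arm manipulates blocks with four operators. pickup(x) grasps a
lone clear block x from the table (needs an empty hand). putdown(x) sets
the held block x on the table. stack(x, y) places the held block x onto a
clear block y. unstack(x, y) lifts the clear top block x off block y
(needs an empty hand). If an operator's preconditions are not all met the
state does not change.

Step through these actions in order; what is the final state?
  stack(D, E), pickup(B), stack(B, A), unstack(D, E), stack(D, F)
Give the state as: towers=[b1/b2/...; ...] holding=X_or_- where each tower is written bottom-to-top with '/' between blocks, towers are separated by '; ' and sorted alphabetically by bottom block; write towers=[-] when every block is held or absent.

towers=[A/B; C; E; F/D] holding=-

step 1 (stack(D, E)): towers=[A; B; C; E/D; F] holding=-
step 2 (pickup(B)): towers=[A; C; E/D; F] holding=B
step 3 (stack(B, A)): towers=[A/B; C; E/D; F] holding=-
step 4 (unstack(D, E)): towers=[A/B; C; E; F] holding=D
step 5 (stack(D, F)): towers=[A/B; C; E; F/D] holding=-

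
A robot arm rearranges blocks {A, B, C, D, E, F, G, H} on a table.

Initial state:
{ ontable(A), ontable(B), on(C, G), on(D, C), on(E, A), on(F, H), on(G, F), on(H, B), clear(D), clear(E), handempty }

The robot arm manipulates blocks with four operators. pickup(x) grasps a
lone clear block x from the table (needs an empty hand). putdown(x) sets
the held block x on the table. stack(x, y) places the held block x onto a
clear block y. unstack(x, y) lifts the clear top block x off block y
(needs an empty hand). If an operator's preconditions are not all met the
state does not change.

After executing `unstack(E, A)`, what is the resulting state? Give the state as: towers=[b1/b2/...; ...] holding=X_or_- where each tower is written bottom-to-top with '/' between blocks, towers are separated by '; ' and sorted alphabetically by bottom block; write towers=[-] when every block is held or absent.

before: towers=[A/E; B/H/F/G/C/D] holding=-
pre[unstack(E, A)]: on(E,A) ✓, clear(E) ✓, handempty ✓
all met → apply unstack(E, A)
after:  towers=[A; B/H/F/G/C/D] holding=E

towers=[A; B/H/F/G/C/D] holding=E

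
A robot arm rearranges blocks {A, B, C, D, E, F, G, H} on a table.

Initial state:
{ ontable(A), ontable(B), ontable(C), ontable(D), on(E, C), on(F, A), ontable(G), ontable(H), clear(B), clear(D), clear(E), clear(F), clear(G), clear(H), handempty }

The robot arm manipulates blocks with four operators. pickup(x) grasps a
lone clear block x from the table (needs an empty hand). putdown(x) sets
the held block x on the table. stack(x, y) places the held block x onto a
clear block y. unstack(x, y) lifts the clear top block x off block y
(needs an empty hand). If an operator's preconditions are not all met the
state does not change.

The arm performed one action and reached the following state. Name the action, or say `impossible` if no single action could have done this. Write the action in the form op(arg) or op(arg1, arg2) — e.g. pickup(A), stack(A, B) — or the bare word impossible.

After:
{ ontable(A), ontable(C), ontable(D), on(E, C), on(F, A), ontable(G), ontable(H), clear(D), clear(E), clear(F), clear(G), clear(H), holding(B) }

target: towers=[A/F; C/E; D; G; H] holding=B
         pickup(G) → towers=[A/F; B; C/E; D; H] holding=G
     unstack(E, C) → towers=[A/F; B; C; D; G; H] holding=E
         pickup(H) → towers=[A/F; B; C/E; D; G] holding=H
         pickup(B) → towers=[A/F; C/E; D; G; H] holding=B  ← match
     unstack(F, A) → towers=[A; B; C/E; D; G; H] holding=F
         pickup(D) → towers=[A/F; B; C/E; G; H] holding=D

pickup(B)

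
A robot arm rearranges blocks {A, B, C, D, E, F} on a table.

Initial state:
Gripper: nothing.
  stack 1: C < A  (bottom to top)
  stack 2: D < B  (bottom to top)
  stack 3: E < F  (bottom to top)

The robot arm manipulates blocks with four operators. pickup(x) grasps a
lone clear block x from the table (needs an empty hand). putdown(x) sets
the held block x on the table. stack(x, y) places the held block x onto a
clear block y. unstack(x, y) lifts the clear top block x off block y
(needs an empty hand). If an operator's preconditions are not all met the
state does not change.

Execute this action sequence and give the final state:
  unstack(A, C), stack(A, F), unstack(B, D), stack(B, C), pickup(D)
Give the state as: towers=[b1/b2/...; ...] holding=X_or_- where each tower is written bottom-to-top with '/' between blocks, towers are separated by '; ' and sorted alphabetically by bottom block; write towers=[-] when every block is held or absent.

step 1 (unstack(A, C)): towers=[C; D/B; E/F] holding=A
step 2 (stack(A, F)): towers=[C; D/B; E/F/A] holding=-
step 3 (unstack(B, D)): towers=[C; D; E/F/A] holding=B
step 4 (stack(B, C)): towers=[C/B; D; E/F/A] holding=-
step 5 (pickup(D)): towers=[C/B; E/F/A] holding=D

towers=[C/B; E/F/A] holding=D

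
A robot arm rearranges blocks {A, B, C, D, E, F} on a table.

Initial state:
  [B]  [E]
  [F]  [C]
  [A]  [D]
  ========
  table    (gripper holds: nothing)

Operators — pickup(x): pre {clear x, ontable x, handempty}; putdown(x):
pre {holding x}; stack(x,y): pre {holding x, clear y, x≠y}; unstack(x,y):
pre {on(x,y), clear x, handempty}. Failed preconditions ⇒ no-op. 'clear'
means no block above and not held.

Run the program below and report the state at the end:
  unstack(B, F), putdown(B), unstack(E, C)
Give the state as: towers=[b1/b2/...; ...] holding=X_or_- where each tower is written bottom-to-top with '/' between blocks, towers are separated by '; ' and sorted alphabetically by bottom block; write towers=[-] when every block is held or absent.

towers=[A/F; B; D/C] holding=E

step 1 (unstack(B, F)): towers=[A/F; D/C/E] holding=B
step 2 (putdown(B)): towers=[A/F; B; D/C/E] holding=-
step 3 (unstack(E, C)): towers=[A/F; B; D/C] holding=E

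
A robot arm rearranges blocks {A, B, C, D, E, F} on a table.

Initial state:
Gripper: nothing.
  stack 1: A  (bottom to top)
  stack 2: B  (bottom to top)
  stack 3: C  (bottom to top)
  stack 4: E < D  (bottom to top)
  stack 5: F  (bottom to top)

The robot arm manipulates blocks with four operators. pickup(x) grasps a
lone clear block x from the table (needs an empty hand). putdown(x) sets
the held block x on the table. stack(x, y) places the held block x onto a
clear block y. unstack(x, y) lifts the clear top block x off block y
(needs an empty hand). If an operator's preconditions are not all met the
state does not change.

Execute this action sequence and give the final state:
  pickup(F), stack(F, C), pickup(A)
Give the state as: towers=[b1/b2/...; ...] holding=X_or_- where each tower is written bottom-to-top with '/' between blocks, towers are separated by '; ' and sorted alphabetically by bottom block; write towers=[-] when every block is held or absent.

towers=[B; C/F; E/D] holding=A

step 1 (pickup(F)): towers=[A; B; C; E/D] holding=F
step 2 (stack(F, C)): towers=[A; B; C/F; E/D] holding=-
step 3 (pickup(A)): towers=[B; C/F; E/D] holding=A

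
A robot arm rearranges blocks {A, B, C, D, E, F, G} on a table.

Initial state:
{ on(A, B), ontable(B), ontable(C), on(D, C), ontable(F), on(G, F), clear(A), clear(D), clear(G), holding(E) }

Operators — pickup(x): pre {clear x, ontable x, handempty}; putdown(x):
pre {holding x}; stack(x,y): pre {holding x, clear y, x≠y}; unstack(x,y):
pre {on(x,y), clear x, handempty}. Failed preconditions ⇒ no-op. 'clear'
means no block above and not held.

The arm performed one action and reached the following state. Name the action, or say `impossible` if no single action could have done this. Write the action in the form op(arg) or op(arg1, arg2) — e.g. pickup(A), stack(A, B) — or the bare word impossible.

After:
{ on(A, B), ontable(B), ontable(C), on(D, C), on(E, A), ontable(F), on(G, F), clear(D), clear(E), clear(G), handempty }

stack(E, A)

target: towers=[B/A/E; C/D; F/G] holding=-
        putdown(E) → towers=[B/A; C/D; E; F/G] holding=-
       stack(E, G) → towers=[B/A; C/D; F/G/E] holding=-
       stack(E, D) → towers=[B/A; C/D/E; F/G] holding=-
       stack(E, A) → towers=[B/A/E; C/D; F/G] holding=-  ← match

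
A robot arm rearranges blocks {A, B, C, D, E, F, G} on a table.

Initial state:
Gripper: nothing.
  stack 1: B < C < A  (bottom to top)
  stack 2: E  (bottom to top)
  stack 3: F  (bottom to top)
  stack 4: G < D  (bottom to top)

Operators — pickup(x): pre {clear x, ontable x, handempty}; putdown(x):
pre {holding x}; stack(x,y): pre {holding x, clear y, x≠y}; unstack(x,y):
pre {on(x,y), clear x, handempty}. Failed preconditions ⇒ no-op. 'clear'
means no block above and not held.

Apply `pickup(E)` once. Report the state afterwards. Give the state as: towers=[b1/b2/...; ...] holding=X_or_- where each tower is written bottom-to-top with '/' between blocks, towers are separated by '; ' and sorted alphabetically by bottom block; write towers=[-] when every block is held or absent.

before: towers=[B/C/A; E; F; G/D] holding=-
pre[pickup(E)]: clear(E) ✓, ontable(E) ✓, handempty ✓
all met → apply pickup(E)
after:  towers=[B/C/A; F; G/D] holding=E

towers=[B/C/A; F; G/D] holding=E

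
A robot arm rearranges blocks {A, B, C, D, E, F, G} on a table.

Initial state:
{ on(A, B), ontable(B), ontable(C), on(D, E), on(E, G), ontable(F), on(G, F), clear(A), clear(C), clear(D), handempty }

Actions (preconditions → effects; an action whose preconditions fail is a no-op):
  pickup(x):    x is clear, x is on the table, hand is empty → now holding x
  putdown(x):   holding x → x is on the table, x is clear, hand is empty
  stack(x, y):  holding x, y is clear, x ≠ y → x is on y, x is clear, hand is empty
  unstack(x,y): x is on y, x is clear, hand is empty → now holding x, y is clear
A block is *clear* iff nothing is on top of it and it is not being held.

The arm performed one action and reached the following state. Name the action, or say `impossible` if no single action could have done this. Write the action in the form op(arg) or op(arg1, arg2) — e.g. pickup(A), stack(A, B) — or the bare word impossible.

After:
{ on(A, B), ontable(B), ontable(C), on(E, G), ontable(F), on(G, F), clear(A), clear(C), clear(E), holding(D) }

target: towers=[B/A; C; F/G/E] holding=D
     unstack(D, E) → towers=[B/A; C; F/G/E] holding=D  ← match
     unstack(A, B) → towers=[B; C; F/G/E/D] holding=A
         pickup(C) → towers=[B/A; F/G/E/D] holding=C

unstack(D, E)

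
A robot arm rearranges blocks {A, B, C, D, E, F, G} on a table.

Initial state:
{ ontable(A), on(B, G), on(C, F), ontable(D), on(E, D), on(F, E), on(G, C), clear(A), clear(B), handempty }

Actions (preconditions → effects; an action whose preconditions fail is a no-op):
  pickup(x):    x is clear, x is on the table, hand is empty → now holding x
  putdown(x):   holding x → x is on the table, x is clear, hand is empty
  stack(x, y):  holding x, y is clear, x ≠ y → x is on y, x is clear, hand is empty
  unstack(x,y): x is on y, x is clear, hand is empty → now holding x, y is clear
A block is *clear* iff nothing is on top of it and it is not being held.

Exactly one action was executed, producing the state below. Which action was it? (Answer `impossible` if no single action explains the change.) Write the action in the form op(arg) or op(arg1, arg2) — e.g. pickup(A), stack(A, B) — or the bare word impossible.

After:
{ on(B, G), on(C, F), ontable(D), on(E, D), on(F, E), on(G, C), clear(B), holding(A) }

pickup(A)

target: towers=[D/E/F/C/G/B] holding=A
     unstack(B, G) → towers=[A; D/E/F/C/G] holding=B
         pickup(A) → towers=[D/E/F/C/G/B] holding=A  ← match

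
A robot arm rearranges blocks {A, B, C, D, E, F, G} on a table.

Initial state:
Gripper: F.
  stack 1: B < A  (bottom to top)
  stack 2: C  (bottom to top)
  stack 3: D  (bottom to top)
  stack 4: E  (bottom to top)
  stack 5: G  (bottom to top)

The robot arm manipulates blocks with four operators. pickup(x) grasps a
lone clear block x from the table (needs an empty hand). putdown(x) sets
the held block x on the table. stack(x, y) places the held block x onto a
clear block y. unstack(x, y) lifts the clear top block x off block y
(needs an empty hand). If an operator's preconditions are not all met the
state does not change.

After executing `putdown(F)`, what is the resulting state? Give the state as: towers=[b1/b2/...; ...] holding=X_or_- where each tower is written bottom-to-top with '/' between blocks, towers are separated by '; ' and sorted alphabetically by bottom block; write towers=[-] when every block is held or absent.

towers=[B/A; C; D; E; F; G] holding=-

before: towers=[B/A; C; D; E; G] holding=F
pre[putdown(F)]: holding(F) ok
all met → apply putdown(F)
after:  towers=[B/A; C; D; E; F; G] holding=-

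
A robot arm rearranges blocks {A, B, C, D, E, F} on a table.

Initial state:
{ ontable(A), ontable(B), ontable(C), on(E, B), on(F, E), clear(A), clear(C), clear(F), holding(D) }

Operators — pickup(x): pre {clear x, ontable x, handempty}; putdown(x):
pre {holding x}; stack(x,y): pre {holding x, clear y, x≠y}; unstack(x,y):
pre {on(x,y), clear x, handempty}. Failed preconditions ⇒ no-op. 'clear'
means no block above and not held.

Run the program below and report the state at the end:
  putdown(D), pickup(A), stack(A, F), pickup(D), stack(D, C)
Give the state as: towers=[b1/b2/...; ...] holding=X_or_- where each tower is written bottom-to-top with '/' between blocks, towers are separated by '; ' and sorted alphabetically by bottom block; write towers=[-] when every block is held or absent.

step 1 (putdown(D)): towers=[A; B/E/F; C; D] holding=-
step 2 (pickup(A)): towers=[B/E/F; C; D] holding=A
step 3 (stack(A, F)): towers=[B/E/F/A; C; D] holding=-
step 4 (pickup(D)): towers=[B/E/F/A; C] holding=D
step 5 (stack(D, C)): towers=[B/E/F/A; C/D] holding=-

towers=[B/E/F/A; C/D] holding=-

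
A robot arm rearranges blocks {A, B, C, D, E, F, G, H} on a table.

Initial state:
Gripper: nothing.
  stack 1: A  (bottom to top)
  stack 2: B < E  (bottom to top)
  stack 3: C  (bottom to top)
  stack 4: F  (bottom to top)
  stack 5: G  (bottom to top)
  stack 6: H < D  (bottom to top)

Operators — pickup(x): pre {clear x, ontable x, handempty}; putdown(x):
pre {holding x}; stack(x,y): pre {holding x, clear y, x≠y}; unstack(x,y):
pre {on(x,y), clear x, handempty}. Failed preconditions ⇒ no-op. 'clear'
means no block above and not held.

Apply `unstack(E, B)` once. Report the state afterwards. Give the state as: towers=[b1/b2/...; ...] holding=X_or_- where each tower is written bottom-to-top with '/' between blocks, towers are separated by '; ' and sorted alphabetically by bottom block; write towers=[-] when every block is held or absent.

towers=[A; B; C; F; G; H/D] holding=E

before: towers=[A; B/E; C; F; G; H/D] holding=-
pre[unstack(E, B)]: on(E,B) yes, clear(E) yes, handempty yes
all met → apply unstack(E, B)
after:  towers=[A; B; C; F; G; H/D] holding=E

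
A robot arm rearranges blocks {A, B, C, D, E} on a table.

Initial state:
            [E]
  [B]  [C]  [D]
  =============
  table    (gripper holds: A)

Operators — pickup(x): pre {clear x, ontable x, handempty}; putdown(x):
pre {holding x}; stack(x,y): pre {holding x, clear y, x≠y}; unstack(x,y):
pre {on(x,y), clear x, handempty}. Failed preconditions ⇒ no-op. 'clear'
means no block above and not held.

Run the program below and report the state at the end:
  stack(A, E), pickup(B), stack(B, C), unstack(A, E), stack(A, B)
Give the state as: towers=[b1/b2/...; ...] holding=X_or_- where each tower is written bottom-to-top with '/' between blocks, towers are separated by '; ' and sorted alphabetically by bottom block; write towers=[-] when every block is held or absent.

step 1 (stack(A, E)): towers=[B; C; D/E/A] holding=-
step 2 (pickup(B)): towers=[C; D/E/A] holding=B
step 3 (stack(B, C)): towers=[C/B; D/E/A] holding=-
step 4 (unstack(A, E)): towers=[C/B; D/E] holding=A
step 5 (stack(A, B)): towers=[C/B/A; D/E] holding=-

towers=[C/B/A; D/E] holding=-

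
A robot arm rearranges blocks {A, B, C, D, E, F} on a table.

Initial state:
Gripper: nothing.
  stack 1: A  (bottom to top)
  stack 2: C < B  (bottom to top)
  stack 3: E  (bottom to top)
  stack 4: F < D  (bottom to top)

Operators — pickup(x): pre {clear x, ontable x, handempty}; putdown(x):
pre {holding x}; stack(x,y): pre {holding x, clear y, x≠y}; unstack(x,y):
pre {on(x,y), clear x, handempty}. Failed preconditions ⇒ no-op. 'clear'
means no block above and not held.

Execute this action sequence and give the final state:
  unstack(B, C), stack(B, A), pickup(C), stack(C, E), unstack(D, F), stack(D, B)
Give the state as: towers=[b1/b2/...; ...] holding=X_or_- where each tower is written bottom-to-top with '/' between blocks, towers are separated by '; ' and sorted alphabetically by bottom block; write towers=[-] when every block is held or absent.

step 1 (unstack(B, C)): towers=[A; C; E; F/D] holding=B
step 2 (stack(B, A)): towers=[A/B; C; E; F/D] holding=-
step 3 (pickup(C)): towers=[A/B; E; F/D] holding=C
step 4 (stack(C, E)): towers=[A/B; E/C; F/D] holding=-
step 5 (unstack(D, F)): towers=[A/B; E/C; F] holding=D
step 6 (stack(D, B)): towers=[A/B/D; E/C; F] holding=-

towers=[A/B/D; E/C; F] holding=-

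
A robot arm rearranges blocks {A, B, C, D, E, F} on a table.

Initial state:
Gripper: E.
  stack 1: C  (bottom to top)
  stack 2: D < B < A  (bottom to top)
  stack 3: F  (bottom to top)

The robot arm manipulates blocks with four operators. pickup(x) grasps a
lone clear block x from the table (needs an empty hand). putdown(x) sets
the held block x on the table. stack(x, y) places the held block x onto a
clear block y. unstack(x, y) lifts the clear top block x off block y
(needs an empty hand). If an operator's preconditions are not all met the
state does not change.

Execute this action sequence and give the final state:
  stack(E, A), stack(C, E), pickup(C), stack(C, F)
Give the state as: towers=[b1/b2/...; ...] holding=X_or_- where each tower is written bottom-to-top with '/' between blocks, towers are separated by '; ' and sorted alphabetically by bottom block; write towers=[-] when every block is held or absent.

towers=[D/B/A/E; F/C] holding=-

step 1 (stack(E, A)): towers=[C; D/B/A/E; F] holding=-
step 2 (stack(C, E)) [no-op]: towers=[C; D/B/A/E; F] holding=-
step 3 (pickup(C)): towers=[D/B/A/E; F] holding=C
step 4 (stack(C, F)): towers=[D/B/A/E; F/C] holding=-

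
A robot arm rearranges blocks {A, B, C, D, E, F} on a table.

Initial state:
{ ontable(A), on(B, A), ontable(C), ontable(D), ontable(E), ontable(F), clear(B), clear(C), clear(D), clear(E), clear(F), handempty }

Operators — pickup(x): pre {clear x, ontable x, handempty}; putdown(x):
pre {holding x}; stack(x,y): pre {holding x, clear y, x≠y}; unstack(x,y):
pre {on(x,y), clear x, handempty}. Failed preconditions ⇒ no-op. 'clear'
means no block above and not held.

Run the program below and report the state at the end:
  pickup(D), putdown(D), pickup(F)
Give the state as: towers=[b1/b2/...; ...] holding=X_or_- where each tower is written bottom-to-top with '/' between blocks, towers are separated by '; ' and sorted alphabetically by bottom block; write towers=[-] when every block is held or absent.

step 1 (pickup(D)): towers=[A/B; C; E; F] holding=D
step 2 (putdown(D)): towers=[A/B; C; D; E; F] holding=-
step 3 (pickup(F)): towers=[A/B; C; D; E] holding=F

towers=[A/B; C; D; E] holding=F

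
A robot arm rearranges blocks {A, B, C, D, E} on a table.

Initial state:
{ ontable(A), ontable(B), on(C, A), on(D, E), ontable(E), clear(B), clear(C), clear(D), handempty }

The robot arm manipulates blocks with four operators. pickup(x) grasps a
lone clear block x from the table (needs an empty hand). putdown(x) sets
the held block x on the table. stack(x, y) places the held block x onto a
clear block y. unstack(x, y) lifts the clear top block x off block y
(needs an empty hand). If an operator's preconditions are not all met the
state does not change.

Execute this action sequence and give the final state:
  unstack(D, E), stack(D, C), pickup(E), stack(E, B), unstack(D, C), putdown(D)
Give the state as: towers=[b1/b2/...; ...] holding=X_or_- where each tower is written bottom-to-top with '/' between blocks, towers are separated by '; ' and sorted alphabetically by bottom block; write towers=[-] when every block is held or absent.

towers=[A/C; B/E; D] holding=-

step 1 (unstack(D, E)): towers=[A/C; B; E] holding=D
step 2 (stack(D, C)): towers=[A/C/D; B; E] holding=-
step 3 (pickup(E)): towers=[A/C/D; B] holding=E
step 4 (stack(E, B)): towers=[A/C/D; B/E] holding=-
step 5 (unstack(D, C)): towers=[A/C; B/E] holding=D
step 6 (putdown(D)): towers=[A/C; B/E; D] holding=-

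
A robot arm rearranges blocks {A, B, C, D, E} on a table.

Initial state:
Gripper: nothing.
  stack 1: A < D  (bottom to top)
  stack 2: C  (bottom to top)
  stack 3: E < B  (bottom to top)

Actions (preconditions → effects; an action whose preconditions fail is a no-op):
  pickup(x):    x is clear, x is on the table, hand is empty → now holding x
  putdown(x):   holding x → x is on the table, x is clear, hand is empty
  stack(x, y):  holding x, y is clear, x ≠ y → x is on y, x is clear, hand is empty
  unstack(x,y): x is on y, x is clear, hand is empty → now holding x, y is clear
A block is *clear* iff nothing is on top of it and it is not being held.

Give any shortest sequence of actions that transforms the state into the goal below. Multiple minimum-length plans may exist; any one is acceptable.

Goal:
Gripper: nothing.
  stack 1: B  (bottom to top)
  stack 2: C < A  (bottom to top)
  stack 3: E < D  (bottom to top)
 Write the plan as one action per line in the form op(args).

unstack(B, E)
putdown(B)
unstack(D, A)
stack(D, E)
pickup(A)
stack(A, C)

step 1 (unstack(B, E)): towers=[A/D; C; E] holding=B
step 2 (putdown(B)): towers=[A/D; B; C; E] holding=-
step 3 (unstack(D, A)): towers=[A; B; C; E] holding=D
step 4 (stack(D, E)): towers=[A; B; C; E/D] holding=-
step 5 (pickup(A)): towers=[B; C; E/D] holding=A
step 6 (stack(A, C)): towers=[B; C/A; E/D] holding=-
goal check: towers=[B; C/A; E/D] holding=- — reached (length 6, optimal by BFS)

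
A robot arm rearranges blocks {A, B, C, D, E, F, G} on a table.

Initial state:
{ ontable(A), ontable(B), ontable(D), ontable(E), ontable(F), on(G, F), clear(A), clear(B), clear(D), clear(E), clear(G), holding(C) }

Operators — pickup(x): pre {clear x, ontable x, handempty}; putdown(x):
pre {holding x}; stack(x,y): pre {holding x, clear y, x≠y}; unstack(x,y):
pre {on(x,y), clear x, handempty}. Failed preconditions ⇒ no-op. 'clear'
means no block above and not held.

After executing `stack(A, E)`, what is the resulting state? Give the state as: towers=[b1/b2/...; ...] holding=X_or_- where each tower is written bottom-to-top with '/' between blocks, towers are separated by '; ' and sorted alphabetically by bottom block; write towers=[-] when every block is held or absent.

towers=[A; B; D; E; F/G] holding=C

before: towers=[A; B; D; E; F/G] holding=C
pre[stack(A, E)]: holding(A) ✗, clear(E) ✓, A≠E ✓
holding(A) unmet → stack(A, E) is a no-op
after:  towers=[A; B; D; E; F/G] holding=C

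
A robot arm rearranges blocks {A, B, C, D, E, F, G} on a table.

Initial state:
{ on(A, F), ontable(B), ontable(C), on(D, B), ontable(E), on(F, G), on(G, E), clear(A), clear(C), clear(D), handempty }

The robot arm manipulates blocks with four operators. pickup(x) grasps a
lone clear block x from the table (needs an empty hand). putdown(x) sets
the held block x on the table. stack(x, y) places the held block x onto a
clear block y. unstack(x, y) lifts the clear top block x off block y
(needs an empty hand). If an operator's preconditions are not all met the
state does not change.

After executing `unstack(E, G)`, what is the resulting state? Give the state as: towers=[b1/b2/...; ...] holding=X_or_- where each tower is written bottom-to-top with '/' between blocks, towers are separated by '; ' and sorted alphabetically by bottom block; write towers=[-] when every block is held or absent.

before: towers=[B/D; C; E/G/F/A] holding=-
pre[unstack(E, G)]: on(E,G) fail, clear(E) fail, handempty ok
on(E,G), clear(E) unmet → unstack(E, G) is a no-op
after:  towers=[B/D; C; E/G/F/A] holding=-

towers=[B/D; C; E/G/F/A] holding=-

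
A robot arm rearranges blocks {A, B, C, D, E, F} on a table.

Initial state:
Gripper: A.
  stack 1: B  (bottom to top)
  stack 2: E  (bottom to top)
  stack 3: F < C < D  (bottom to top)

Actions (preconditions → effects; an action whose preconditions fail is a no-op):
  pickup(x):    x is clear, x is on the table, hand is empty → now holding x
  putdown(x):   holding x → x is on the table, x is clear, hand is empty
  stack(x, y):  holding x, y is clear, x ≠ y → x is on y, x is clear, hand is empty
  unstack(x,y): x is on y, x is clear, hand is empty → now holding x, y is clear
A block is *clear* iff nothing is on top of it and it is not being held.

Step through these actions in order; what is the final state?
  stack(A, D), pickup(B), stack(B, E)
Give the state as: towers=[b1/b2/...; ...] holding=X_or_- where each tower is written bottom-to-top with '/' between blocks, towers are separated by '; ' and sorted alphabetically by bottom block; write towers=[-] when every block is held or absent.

towers=[E/B; F/C/D/A] holding=-

step 1 (stack(A, D)): towers=[B; E; F/C/D/A] holding=-
step 2 (pickup(B)): towers=[E; F/C/D/A] holding=B
step 3 (stack(B, E)): towers=[E/B; F/C/D/A] holding=-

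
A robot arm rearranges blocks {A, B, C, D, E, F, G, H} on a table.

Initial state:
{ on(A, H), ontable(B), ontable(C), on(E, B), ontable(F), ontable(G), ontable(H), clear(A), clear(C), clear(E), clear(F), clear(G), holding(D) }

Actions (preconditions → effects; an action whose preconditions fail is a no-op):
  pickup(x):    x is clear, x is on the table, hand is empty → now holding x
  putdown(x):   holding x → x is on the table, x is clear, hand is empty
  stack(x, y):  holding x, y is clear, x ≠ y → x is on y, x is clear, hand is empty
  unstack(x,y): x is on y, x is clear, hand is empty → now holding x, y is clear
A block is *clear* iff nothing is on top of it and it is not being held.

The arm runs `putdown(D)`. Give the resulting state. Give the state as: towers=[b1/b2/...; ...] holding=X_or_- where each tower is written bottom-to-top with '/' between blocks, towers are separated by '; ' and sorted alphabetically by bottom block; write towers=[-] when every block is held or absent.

before: towers=[B/E; C; F; G; H/A] holding=D
pre[putdown(D)]: holding(D) ok
all met → apply putdown(D)
after:  towers=[B/E; C; D; F; G; H/A] holding=-

towers=[B/E; C; D; F; G; H/A] holding=-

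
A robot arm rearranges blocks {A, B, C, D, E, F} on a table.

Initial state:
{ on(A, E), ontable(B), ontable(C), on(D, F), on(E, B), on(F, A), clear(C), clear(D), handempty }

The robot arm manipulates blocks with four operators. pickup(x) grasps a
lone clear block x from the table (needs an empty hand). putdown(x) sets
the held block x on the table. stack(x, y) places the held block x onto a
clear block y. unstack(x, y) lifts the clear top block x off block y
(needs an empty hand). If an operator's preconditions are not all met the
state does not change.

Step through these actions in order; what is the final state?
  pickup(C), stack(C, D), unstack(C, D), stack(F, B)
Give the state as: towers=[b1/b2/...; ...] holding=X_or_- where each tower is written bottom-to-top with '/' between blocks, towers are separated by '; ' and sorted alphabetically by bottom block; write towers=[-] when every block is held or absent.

step 1 (pickup(C)): towers=[B/E/A/F/D] holding=C
step 2 (stack(C, D)): towers=[B/E/A/F/D/C] holding=-
step 3 (unstack(C, D)): towers=[B/E/A/F/D] holding=C
step 4 (stack(F, B)) [no-op]: towers=[B/E/A/F/D] holding=C

towers=[B/E/A/F/D] holding=C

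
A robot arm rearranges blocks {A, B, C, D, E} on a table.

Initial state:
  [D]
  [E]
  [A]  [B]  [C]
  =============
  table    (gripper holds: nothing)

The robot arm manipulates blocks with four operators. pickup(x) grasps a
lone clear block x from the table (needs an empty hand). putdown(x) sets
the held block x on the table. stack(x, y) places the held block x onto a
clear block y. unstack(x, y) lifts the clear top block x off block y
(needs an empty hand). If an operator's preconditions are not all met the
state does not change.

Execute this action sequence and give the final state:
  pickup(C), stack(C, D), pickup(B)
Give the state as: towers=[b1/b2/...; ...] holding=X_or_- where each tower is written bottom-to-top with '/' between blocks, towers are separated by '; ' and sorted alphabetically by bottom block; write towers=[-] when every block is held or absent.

towers=[A/E/D/C] holding=B

step 1 (pickup(C)): towers=[A/E/D; B] holding=C
step 2 (stack(C, D)): towers=[A/E/D/C; B] holding=-
step 3 (pickup(B)): towers=[A/E/D/C] holding=B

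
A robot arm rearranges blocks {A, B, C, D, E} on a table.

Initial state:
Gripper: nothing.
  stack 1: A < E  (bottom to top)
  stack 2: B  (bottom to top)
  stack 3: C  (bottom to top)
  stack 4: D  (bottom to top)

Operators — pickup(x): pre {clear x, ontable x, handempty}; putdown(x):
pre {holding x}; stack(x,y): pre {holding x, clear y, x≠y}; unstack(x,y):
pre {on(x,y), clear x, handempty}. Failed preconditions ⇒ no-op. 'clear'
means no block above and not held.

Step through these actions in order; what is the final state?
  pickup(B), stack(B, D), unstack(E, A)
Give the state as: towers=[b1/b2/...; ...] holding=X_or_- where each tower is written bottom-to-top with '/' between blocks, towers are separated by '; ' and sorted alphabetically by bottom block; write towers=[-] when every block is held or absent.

towers=[A; C; D/B] holding=E

step 1 (pickup(B)): towers=[A/E; C; D] holding=B
step 2 (stack(B, D)): towers=[A/E; C; D/B] holding=-
step 3 (unstack(E, A)): towers=[A; C; D/B] holding=E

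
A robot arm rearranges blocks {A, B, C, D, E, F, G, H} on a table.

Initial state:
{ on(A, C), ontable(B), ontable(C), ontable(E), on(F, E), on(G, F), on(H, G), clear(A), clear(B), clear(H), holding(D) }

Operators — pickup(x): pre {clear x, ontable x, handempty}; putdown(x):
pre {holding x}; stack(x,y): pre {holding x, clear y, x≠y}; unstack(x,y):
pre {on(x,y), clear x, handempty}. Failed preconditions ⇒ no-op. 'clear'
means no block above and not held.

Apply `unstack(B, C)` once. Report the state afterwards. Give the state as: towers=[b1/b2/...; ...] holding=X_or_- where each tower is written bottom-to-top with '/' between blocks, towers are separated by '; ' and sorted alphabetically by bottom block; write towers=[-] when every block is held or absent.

towers=[B; C/A; E/F/G/H] holding=D

before: towers=[B; C/A; E/F/G/H] holding=D
pre[unstack(B, C)]: on(B,C) ✗, clear(B) ✓, handempty ✗
on(B,C), handempty unmet → unstack(B, C) is a no-op
after:  towers=[B; C/A; E/F/G/H] holding=D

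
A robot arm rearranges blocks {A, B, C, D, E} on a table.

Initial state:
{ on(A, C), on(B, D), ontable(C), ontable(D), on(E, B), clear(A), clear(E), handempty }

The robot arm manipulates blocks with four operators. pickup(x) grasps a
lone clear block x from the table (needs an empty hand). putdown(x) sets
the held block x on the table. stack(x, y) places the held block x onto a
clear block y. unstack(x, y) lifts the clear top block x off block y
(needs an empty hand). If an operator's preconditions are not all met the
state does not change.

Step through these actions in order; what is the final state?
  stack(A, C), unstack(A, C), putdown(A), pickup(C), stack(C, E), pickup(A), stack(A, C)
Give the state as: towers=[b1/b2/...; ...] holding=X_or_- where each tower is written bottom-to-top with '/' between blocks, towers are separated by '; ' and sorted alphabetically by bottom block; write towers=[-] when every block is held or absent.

towers=[D/B/E/C/A] holding=-

step 1 (stack(A, C)) [no-op]: towers=[C/A; D/B/E] holding=-
step 2 (unstack(A, C)): towers=[C; D/B/E] holding=A
step 3 (putdown(A)): towers=[A; C; D/B/E] holding=-
step 4 (pickup(C)): towers=[A; D/B/E] holding=C
step 5 (stack(C, E)): towers=[A; D/B/E/C] holding=-
step 6 (pickup(A)): towers=[D/B/E/C] holding=A
step 7 (stack(A, C)): towers=[D/B/E/C/A] holding=-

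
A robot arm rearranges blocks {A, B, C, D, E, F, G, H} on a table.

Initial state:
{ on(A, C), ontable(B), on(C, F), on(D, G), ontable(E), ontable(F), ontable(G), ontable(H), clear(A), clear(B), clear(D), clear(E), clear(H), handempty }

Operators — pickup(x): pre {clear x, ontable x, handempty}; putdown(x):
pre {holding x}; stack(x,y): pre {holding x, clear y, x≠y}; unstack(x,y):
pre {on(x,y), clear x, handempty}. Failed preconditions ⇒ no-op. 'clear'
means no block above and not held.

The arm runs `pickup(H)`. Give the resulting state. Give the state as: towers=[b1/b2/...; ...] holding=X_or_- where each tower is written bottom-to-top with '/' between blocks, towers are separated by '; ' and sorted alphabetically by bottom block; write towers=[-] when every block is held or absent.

towers=[B; E; F/C/A; G/D] holding=H

before: towers=[B; E; F/C/A; G/D; H] holding=-
pre[pickup(H)]: clear(H) yes, ontable(H) yes, handempty yes
all met → apply pickup(H)
after:  towers=[B; E; F/C/A; G/D] holding=H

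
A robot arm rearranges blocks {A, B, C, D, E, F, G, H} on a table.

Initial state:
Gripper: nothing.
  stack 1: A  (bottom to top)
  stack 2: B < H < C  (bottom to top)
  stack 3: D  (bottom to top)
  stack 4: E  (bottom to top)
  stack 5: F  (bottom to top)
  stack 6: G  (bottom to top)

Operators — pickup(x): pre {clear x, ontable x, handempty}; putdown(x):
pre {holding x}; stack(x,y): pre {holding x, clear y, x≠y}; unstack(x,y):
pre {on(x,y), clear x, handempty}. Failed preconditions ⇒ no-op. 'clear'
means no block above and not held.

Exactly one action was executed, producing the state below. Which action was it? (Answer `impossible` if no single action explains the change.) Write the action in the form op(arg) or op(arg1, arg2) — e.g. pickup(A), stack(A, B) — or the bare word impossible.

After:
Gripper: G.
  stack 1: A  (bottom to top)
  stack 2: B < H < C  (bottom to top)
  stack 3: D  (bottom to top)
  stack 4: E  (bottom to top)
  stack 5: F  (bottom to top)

target: towers=[A; B/H/C; D; E; F] holding=G
         pickup(G) → towers=[A; B/H/C; D; E; F] holding=G  ← match
         pickup(A) → towers=[B/H/C; D; E; F; G] holding=A
         pickup(E) → towers=[A; B/H/C; D; F; G] holding=E
         pickup(F) → towers=[A; B/H/C; D; E; G] holding=F
         pickup(D) → towers=[A; B/H/C; E; F; G] holding=D
     unstack(C, H) → towers=[A; B/H; D; E; F; G] holding=C

pickup(G)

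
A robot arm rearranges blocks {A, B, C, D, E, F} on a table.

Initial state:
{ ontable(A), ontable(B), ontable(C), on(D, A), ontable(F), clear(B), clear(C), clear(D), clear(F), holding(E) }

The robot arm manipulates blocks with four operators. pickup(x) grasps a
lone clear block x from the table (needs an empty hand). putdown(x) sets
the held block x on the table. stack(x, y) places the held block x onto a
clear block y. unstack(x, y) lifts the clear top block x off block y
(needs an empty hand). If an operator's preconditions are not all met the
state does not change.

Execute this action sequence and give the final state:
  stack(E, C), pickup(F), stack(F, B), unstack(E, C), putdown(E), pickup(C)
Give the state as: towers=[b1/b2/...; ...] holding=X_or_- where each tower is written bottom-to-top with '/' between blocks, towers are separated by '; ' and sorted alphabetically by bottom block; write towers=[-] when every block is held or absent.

step 1 (stack(E, C)): towers=[A/D; B; C/E; F] holding=-
step 2 (pickup(F)): towers=[A/D; B; C/E] holding=F
step 3 (stack(F, B)): towers=[A/D; B/F; C/E] holding=-
step 4 (unstack(E, C)): towers=[A/D; B/F; C] holding=E
step 5 (putdown(E)): towers=[A/D; B/F; C; E] holding=-
step 6 (pickup(C)): towers=[A/D; B/F; E] holding=C

towers=[A/D; B/F; E] holding=C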